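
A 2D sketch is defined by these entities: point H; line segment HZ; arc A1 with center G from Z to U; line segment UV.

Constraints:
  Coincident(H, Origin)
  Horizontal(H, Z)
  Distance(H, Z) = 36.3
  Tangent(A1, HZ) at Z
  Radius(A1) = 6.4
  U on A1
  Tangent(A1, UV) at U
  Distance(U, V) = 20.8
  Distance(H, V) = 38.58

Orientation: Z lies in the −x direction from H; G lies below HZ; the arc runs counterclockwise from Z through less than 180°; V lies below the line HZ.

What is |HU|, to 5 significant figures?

42.548

Checks: |GU| = 6.400 ✓; ∠(GU, UV) = 90.00° ✓; |UV| = 20.80 ✓; |HV| = 38.58 ✓.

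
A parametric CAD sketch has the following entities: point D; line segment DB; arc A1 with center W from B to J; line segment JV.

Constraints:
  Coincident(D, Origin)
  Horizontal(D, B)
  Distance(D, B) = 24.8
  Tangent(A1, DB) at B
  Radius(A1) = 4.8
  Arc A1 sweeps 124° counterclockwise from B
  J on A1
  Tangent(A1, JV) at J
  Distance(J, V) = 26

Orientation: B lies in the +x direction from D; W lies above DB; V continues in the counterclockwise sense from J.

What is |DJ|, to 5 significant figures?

29.737

The tangent condition forces WB to be normal to DB, so W = B + (0, 4.8) = (24.800, 4.8000). On A1, B sits at bearing -90° from W; a 124° counterclockwise sweep puts J at bearing 34°, so J = W + 4.8·(cos 34°, sin 34°) = (28.779, 7.4841). Then |DJ| = |J − D| = 29.737.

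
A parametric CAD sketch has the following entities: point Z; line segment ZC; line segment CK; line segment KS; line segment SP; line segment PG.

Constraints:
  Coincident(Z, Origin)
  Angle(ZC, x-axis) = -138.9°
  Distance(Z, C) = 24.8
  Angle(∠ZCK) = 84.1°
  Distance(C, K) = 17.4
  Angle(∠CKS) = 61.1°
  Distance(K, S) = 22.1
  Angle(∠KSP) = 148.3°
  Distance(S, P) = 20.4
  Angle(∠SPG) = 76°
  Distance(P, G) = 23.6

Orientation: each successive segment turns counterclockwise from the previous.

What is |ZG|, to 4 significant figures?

26.85

Z is at the origin; ZC runs at -138.9° with length 24.8, so C = (-18.69, -16.30). ∠ZCK = 84.1° gives CK at -43.00° from the x-axis; with |CK| = 17.4, K = (-5.963, -28.17). ∠CKS = 61.1° gives KS at 75.90° from the x-axis; with |KS| = 22.1, S = (-0.5789, -6.736). ∠KSP = 148.3° gives SP at 107.6° from the x-axis; with |SP| = 20.4, P = (-6.747, 12.71). ∠SPG = 76.0° gives PG at -148.4° from the x-axis; with |PG| = 23.6, G = (-26.85, 0.3435). Then |ZG| = |G − Z| = 26.85.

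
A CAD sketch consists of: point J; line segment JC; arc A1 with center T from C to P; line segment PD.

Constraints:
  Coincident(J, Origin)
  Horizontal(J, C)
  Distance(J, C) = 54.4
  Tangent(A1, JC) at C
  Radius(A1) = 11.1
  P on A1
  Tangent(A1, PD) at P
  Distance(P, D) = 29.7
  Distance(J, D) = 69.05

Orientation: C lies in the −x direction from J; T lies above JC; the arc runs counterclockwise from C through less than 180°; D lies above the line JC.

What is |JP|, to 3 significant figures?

46.4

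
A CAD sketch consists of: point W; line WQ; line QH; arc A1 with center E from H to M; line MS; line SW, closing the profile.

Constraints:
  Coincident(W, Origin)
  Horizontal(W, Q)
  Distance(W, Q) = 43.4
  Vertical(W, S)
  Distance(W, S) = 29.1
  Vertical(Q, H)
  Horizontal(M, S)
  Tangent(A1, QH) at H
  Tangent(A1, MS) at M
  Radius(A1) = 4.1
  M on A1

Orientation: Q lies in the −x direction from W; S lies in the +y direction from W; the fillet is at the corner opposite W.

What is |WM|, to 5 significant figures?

48.901

W is at the origin; WQ is horizontal with |WQ| = 43.4 and Q on the −x side, so Q = (-43.400, 0.0000). WS is vertical with |WS| = 29.1 and S on the +y side, so S = (0.0000, 29.100). The virtual corner opposite W is at (-43.400, 29.100). Since A1 is tangent to QH there, EH ⟂ QH and A1 meets MS tangentially, so EM is at right angles to MS, with radius 4.1, so the center E sits 4.1 in from both sides at E = (-39.300, 25.000). That places the tangent points at H = (-43.400, 25.000) on QH and M = (-39.300, 29.100) on MS. Then |WM| = |M − W| = 48.901.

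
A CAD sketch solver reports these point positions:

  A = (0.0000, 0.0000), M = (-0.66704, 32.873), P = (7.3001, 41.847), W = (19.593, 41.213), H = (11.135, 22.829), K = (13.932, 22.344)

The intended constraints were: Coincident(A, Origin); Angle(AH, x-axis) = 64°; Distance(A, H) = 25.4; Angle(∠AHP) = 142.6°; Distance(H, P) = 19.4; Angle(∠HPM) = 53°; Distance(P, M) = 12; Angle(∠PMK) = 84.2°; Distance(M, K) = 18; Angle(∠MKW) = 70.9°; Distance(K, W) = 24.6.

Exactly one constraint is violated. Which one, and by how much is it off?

Distance(K, W) = 24.6 — off by 4.90.

A = (0.00, 0.00) ✓; AH at 64.00° ✓; |AH| = 25.40 ✓; ∠AHP = 142.6° ✓; |HP| = 19.40 ✓; ∠HPM = 53.00° ✓; |PM| = 12.00 ✓; ∠PMK = 84.20° ✓; |MK| = 18.00 ✓; ∠MKW = 70.90° ✓; |KW| = 19.70 ✗.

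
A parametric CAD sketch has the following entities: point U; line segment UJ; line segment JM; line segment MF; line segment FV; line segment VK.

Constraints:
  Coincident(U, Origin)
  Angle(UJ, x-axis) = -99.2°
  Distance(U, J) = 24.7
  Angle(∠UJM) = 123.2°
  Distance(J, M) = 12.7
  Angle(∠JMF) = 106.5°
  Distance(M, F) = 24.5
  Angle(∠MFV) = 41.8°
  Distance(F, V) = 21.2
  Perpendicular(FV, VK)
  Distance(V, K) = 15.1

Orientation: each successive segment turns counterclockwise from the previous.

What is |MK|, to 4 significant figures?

3.183

∠MFV = 41.8° gives FV at 169.3° from the x-axis; with |FV| = 21.2, V = (5.576, -16.35). FV ⟂ VK, so VK runs at -100.7°; with |VK| = 15.1, K = (2.773, -31.19). Then |MK| = |K − M| = 3.183.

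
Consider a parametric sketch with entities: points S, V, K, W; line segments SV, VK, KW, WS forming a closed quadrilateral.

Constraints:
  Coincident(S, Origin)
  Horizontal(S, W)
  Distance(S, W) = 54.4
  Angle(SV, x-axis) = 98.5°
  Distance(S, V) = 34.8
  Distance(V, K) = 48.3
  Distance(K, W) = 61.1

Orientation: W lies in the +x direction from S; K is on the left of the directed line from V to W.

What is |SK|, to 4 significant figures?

69.07

Checks: |VK| = 48.30 ✓; |KW| = 61.10 ✓.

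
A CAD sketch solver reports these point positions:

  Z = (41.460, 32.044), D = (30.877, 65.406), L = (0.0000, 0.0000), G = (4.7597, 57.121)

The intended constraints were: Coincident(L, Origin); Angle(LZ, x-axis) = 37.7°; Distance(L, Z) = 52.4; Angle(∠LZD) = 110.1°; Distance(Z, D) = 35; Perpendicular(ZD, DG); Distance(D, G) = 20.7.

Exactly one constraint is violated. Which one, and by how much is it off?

Distance(D, G) = 20.7 — off by 6.70.

L = (0.00, 0.00) ✓; LZ at 37.70° ✓; |LZ| = 52.40 ✓; ∠LZD = 110.1° ✓; |ZD| = 35.00 ✓; ∠(ZD, DG) = 90.00° ✓; |DG| = 27.40 ✗.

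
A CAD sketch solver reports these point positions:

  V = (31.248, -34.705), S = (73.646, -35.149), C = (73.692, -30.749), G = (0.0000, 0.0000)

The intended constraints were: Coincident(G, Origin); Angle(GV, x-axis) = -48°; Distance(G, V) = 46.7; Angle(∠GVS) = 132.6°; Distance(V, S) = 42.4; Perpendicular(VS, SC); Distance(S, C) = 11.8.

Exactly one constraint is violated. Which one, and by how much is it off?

Distance(S, C) = 11.8 — off by 7.40.

G = (0.00, 0.00) ✓; GV at -48.00° ✓; |GV| = 46.70 ✓; ∠GVS = 132.6° ✓; |VS| = 42.40 ✓; ∠(VS, SC) = 90.00° ✓; |SC| = 4.400 ✗.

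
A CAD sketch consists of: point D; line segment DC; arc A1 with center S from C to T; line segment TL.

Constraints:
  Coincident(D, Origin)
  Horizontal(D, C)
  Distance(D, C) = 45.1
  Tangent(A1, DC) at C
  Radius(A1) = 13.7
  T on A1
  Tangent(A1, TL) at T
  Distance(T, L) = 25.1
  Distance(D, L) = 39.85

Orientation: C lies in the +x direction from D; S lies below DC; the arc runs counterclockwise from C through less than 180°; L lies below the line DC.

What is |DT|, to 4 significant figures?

33.48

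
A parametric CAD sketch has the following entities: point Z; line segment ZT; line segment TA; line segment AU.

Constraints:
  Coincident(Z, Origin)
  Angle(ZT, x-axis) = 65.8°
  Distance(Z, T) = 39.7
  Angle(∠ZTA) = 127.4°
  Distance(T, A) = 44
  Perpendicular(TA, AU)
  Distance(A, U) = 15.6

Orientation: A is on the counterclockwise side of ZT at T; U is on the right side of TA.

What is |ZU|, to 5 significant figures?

82.833

Z is at the origin; ZT runs at 65.8° with length 39.7, so T = 39.7·(cos 65.8°, sin 65.8°) = (16.274, 36.211). ∠ZTA = 127.4°, so TA runs at 65.8° + (180° − 127.4°) = 118.40° from the x-axis; with |TA| = 44.0, A = T + 44.0·(cos 118.40°, sin 118.40°) = (-4.6535, 74.916). TA ⟂ AU; with |AU| = 15.6 on the right of TA, U = A + 15.6·(0.87965, 0.47562) = (9.0690, 82.335). Then |ZU| = |U − Z| = 82.833.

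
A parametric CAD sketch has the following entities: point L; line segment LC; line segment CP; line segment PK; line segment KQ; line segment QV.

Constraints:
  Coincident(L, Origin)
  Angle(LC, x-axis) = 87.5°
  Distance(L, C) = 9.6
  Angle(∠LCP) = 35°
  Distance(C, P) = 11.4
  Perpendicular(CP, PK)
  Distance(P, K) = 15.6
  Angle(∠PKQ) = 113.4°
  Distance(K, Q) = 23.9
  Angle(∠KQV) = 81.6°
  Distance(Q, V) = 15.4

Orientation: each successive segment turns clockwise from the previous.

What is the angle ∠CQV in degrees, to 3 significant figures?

37.8°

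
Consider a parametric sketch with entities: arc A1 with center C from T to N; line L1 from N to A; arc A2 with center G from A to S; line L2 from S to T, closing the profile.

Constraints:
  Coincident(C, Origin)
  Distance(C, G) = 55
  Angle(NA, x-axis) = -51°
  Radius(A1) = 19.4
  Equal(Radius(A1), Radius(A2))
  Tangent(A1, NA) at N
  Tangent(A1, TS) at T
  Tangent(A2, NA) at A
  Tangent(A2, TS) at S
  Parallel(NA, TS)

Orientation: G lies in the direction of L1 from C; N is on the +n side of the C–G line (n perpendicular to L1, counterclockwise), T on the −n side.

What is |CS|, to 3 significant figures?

58.3

Tangency of A1 to both parallel lines with radius 19.4 puts N and T at C ± 19.4·n: N = (15.1, 12.2), T = (-15.1, -12.2). Equal radii place A and S the same way about G: A = G + 19.4·n = (49.7, -30.5), S = G − 19.4·n = (19.5, -55.0). Then |CS| = |S − C| = 58.3.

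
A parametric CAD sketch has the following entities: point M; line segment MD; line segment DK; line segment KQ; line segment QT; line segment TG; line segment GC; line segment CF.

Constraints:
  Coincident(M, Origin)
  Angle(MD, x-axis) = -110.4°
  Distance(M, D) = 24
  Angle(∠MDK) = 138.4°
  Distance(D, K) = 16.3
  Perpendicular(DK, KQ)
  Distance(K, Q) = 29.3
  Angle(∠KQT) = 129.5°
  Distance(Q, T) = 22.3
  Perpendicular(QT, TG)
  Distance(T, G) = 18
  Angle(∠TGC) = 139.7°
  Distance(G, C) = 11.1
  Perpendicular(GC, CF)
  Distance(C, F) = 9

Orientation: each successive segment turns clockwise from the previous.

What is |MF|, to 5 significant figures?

14.988

∠TGC = 139.7° gives GC at -62.800° from the x-axis; with |GC| = 11.1, C = (-6.2758, -0.43510). The perpendicularity gives CF at right angles to GC, so CF runs at -152.80°; with |CF| = 9.0, F = (-14.281, -4.5490). Then |MF| = |F − M| = 14.988.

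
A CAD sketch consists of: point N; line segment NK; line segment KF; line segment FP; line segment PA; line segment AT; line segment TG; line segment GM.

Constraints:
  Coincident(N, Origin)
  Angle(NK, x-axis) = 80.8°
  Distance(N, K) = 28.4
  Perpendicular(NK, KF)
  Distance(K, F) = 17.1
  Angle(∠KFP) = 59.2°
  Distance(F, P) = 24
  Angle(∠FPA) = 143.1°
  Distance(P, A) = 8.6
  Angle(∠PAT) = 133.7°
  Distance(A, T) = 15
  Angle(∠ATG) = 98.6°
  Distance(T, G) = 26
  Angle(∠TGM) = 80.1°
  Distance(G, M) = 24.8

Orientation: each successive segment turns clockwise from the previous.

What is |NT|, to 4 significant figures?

19.92

∠FPA = 143.1° gives PA at -166.9° from the x-axis; with |PA| = 8.6, A = (-2.382, 4.966). ∠PAT = 133.7° gives AT at 146.8° from the x-axis; with |AT| = 15.0, T = (-14.93, 13.18). Then |NT| = |T − N| = 19.92.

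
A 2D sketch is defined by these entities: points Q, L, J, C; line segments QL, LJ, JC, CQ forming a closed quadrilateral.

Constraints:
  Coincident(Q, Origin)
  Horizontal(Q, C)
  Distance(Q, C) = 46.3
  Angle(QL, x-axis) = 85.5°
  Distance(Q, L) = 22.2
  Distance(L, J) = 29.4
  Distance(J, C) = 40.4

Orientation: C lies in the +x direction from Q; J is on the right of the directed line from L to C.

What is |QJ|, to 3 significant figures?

9.46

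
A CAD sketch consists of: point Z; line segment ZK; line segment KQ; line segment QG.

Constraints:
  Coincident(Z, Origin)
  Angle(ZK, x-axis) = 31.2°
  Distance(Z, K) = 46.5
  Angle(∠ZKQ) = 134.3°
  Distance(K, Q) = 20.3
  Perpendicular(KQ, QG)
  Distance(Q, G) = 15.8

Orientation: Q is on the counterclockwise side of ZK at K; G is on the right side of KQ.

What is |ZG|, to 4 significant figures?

72.07

Z is at the origin; ZK runs at 31.2° with length 46.5, so K = 46.5·(cos 31.2°, sin 31.2°) = (39.77, 24.09). ∠ZKQ = 134.3°, so KQ runs at 31.2° + (180° − 134.3°) = 76.90° from the x-axis; with |KQ| = 20.3, Q = K + 20.3·(cos 76.90°, sin 76.90°) = (44.38, 43.86). KQ is perpendicular to QG; with |QG| = 15.8 on the right of KQ, G = Q + 15.8·(0.9740, -0.2267) = (59.76, 40.28). Then |ZG| = |G − Z| = 72.07.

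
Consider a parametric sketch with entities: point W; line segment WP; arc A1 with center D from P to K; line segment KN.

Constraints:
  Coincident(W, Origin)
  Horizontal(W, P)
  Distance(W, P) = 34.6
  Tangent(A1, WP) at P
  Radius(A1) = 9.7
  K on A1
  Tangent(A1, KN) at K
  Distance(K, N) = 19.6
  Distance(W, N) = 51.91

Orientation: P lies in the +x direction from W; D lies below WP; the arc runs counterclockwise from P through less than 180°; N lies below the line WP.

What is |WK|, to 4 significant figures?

32.59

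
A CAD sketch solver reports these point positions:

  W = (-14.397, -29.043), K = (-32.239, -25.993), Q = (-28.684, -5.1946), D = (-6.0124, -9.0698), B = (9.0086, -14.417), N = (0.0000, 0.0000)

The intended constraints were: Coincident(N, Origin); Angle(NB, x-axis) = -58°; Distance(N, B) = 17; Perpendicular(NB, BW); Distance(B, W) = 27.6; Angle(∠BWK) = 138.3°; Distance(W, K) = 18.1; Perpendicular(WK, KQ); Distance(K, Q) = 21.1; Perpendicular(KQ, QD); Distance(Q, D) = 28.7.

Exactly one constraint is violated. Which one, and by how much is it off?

Distance(Q, D) = 28.7 — off by 5.70.

N = (0.00, 0.00) ✓; NB at -58.00° ✓; |NB| = 17.00 ✓; ∠(NB, BW) = 90.00° ✓; |BW| = 27.60 ✓; ∠BWK = 138.3° ✓; |WK| = 18.10 ✓; ∠(WK, KQ) = 90.00° ✓; |KQ| = 21.10 ✓; ∠(KQ, QD) = 90.00° ✓; |QD| = 23.00 ✗.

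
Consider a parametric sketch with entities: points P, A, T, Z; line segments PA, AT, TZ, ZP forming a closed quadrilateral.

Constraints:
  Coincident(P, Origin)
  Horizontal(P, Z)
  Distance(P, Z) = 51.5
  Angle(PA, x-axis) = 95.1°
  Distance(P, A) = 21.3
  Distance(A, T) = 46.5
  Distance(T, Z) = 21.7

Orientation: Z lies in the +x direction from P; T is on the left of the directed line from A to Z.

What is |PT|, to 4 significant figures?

49.12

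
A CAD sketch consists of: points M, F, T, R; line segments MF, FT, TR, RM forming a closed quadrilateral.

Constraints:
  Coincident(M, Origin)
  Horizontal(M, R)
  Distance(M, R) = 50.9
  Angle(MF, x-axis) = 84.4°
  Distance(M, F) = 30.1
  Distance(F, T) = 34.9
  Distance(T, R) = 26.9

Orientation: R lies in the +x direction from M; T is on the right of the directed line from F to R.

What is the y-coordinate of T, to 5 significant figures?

2.1971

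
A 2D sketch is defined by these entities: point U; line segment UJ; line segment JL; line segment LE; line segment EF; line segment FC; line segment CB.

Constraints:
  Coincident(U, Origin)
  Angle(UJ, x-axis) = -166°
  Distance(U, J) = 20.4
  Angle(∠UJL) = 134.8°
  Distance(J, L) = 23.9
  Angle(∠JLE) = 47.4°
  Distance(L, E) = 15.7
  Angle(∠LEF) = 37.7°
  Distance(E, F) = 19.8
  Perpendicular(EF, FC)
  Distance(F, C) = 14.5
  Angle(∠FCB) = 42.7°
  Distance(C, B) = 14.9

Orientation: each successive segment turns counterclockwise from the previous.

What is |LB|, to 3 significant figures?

6.64

U is at the origin; UJ runs at -166.0° with length 20.4, so J = (-19.8, -4.94). ∠UJL = 134.8° gives JL at -121° from the x-axis; with |JL| = 23.9, L = (-32.0, -25.5). ∠JLE = 47.4° gives LE at 11.8° from the x-axis; with |LE| = 15.7, E = (-16.7, -22.3). ∠LEF = 37.7° gives EF at 154° from the x-axis; with |EF| = 19.8, F = (-34.5, -13.6). EF is perpendicular to FC, so FC runs at -116°; with |FC| = 14.5, C = (-40.8, -26.6). ∠FCB = 42.7° gives CB at 21.4° from the x-axis; with |CB| = 14.9, B = (-26.9, -21.2). Then |LB| = |B − L| = 6.64.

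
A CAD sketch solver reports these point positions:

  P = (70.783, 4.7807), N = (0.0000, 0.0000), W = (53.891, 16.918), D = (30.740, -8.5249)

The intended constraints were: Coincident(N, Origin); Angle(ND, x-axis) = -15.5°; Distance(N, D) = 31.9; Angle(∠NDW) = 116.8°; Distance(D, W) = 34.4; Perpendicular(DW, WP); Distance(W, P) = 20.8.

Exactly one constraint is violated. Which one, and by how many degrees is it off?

Perpendicular(DW, WP) — off by 6.60°.

N = (0.00, 0.00) ✓; ND at -15.50° ✓; |ND| = 31.90 ✓; ∠NDW = 116.8° ✓; |DW| = 34.40 ✓; ∠(DW, WP) = 83.40° ✗; |WP| = 20.80 ✓.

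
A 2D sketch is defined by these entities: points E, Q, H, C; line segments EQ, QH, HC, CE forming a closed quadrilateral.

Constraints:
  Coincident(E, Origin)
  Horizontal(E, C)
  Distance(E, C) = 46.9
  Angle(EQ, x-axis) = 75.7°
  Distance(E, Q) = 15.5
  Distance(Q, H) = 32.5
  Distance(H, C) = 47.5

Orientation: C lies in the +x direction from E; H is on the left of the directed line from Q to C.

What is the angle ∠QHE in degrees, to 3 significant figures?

7.13°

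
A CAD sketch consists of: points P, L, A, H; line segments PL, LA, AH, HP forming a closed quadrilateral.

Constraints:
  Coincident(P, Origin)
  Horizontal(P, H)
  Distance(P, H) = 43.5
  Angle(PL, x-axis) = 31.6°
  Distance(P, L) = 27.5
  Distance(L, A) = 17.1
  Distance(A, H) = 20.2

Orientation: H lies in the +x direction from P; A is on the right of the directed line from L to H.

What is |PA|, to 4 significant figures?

23.63

P is at the origin; PH is horizontal with |PH| = 43.5 and H in +x, so H = (43.5, 0). PL runs at 31.6° with |PL| = 27.5, so L = (23.42, 14.41). A is determined by |LA| = 17.1 and |AH| = 20.2 together: it lies at the intersection of circle(L, 17.1) and circle(H, 20.2). With |LH| = 24.71, the foot of the radical line on LH is 10.02 from L and the perpendicular offset is √(17.1² − 10.02²) = 13.86. Taking the right-of-LH solution: A = (23.48, -2.690).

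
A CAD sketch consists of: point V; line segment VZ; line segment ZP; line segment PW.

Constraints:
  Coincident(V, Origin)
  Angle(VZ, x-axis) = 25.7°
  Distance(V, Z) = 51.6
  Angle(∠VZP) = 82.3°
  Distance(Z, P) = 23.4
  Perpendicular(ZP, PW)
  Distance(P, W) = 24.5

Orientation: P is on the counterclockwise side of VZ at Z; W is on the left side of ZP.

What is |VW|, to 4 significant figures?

31.32

V is at the origin; VZ runs at 25.7° with length 51.6, so Z = 51.6·(cos 25.7°, sin 25.7°) = (46.50, 22.38). ∠VZP = 82.3°, so ZP runs at 25.7° + (180° − 82.3°) = 123.4° from the x-axis; with |ZP| = 23.4, P = Z + 23.4·(cos 123.4°, sin 123.4°) = (33.61, 41.91). ZP is perpendicular to PW; with |PW| = 24.5 on the left of ZP, W = P + 24.5·(-0.8348, -0.5505) = (13.16, 28.43). Then |VW| = |W − V| = 31.32.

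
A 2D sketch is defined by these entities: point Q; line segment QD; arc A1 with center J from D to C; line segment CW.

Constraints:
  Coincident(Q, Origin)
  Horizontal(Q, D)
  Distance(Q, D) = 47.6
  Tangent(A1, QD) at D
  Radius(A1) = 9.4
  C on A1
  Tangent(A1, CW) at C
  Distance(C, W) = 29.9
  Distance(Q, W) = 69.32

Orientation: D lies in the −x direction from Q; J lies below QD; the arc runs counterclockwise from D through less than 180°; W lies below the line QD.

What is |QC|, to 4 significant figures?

57.76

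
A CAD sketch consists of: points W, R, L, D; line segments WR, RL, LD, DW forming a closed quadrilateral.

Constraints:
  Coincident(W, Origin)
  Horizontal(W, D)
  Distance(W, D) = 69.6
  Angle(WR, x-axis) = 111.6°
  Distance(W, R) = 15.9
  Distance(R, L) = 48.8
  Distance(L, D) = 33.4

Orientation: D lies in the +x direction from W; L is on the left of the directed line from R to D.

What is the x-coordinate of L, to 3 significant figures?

42.7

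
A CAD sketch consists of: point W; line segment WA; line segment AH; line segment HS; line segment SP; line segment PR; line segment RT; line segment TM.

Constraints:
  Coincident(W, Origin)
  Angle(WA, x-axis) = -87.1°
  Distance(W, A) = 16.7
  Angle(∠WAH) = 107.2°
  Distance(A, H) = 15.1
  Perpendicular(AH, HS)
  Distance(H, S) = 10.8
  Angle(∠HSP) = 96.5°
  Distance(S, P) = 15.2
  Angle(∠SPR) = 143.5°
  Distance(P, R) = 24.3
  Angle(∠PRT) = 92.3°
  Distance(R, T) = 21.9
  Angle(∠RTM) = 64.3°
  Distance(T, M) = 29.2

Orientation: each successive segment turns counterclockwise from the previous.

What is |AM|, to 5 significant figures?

7.8977

W is at the origin; WA runs at -87.1° with length 16.7, so A = (0.84490, -16.679). ∠WAH = 107.2° gives AH at -14.300° from the x-axis; with |AH| = 15.1, H = (15.477, -20.408). AH is perpendicular to HS, so HS runs at 75.700°; with |HS| = 10.8, S = (18.145, -9.9429). ∠HSP = 96.5° gives SP at 159.20° from the x-axis; with |SP| = 15.2, P = (3.9353, -4.5453). ∠SPR = 143.5° gives PR at -164.30° from the x-axis; with |PR| = 24.3, R = (-19.458, -11.121). ∠PRT = 92.3° gives RT at -76.600° from the x-axis; with |RT| = 21.9, T = (-14.383, -32.425). ∠RTM = 64.3° gives TM at 39.100° from the x-axis; with |TM| = 29.2, M = (8.2777, -14.009). Then |AM| = |M − A| = 7.8977.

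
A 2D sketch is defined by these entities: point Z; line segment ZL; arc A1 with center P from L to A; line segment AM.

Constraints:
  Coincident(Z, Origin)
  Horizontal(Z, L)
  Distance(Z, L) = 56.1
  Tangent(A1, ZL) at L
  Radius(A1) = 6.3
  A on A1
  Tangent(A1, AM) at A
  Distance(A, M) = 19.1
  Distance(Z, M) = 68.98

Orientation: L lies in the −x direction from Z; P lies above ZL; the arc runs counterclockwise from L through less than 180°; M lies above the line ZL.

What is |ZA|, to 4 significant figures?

52.55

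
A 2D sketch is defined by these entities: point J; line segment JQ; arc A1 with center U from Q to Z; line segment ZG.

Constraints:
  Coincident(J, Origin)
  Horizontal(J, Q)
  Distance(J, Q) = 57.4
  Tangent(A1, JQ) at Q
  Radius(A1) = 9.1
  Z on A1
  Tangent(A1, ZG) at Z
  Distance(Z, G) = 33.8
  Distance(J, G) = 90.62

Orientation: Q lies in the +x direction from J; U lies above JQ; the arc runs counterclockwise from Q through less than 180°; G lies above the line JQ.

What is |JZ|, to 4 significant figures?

64.62

Checks: |UZ| = 9.100 ✓; ∠(UZ, ZG) = 90.00° ✓; |ZG| = 33.80 ✓; |JG| = 90.62 ✓.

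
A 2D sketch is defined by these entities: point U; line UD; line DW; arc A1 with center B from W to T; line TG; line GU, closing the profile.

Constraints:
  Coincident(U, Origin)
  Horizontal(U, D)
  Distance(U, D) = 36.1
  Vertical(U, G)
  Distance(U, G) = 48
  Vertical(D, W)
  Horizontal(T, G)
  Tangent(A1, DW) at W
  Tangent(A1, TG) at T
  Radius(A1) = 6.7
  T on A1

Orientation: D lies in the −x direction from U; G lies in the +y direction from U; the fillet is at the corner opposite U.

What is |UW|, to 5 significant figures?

54.853

The virtual corner opposite U is at (-36.100, 48.000). A1 meets DW tangentially, so BW is at right angles to DW and tangency of A1 to TG means the radius BT is perpendicular to TG, with radius 6.7, so the center B sits 6.7 in from both sides at B = (-29.400, 41.300). That places the tangent points at W = (-36.100, 41.300) on DW and T = (-29.400, 48.000) on TG. Then |UW| = |W − U| = 54.853.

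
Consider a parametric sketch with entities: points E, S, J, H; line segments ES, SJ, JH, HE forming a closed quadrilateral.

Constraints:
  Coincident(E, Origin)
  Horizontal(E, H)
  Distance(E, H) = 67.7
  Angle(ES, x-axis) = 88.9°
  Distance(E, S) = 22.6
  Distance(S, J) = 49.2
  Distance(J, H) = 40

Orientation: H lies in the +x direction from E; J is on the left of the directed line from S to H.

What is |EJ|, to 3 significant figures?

59.4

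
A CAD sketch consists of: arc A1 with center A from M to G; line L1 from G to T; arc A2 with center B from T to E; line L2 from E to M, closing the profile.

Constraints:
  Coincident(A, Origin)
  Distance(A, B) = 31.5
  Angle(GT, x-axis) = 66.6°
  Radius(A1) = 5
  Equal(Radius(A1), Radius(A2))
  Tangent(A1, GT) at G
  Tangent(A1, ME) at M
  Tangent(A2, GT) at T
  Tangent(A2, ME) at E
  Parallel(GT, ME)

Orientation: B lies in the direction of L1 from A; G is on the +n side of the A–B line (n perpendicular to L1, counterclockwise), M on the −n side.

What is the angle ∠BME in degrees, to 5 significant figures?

9.0193°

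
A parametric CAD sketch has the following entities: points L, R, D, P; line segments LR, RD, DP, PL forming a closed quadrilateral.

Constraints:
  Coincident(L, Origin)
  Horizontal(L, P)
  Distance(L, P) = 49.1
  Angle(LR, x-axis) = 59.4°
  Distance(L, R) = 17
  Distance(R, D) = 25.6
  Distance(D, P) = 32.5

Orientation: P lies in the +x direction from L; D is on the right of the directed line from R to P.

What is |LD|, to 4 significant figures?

20.17

Checks: |LP| = 49.10 ✓; |LR| = 17.00 ✓; |RD| = 25.60 ✓; |DP| = 32.50 ✓.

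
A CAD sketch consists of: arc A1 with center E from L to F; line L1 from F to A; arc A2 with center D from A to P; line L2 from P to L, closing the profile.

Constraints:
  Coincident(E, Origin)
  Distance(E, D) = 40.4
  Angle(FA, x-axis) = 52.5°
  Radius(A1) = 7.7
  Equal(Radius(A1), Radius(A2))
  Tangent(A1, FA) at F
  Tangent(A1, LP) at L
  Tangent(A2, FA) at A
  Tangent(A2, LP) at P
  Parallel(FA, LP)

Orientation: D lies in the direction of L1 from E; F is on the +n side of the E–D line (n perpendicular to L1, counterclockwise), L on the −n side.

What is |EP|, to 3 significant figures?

41.1

The slot axis is L1's direction at 52.5°, so u = (cos 52.5°, sin 52.5°) = (0.609, 0.793) and n = (−sin 52.5°, cos 52.5°) = (-0.793, 0.609). E is at the origin and D lies 40.4 along u from E, so D = 40.4·u = (24.6, 32.1). Tangency of A1 to both parallel lines with radius 7.7 puts F and L at E ± 7.7·n: F = (-6.11, 4.69), L = (6.11, -4.69). Equal radii place A and P the same way about D: A = D + 7.7·n = (18.5, 36.7), P = D − 7.7·n = (30.7, 27.4). Then |EP| = |P − E| = 41.1.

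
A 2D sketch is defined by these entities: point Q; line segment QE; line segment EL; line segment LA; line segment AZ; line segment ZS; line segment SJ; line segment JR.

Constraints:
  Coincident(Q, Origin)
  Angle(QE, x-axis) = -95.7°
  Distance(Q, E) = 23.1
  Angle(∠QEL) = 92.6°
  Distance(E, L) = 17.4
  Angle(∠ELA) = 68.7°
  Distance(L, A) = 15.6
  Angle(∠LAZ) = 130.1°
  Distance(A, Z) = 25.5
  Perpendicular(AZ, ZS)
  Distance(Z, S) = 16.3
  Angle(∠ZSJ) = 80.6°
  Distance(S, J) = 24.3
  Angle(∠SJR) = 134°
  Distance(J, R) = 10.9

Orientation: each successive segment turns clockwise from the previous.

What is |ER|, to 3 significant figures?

18.0

Q is at the origin; QE runs at -95.7° with length 23.1, so E = (-2.29, -23.0). ∠QEL = 92.6° gives EL at 177° from the x-axis; with |EL| = 17.4, L = (-19.7, -22.0). ∠ELA = 68.7° gives LA at 65.6° from the x-axis; with |LA| = 15.6, A = (-13.2, -7.84). ∠LAZ = 130.1° gives AZ at 15.7° from the x-axis; with |AZ| = 25.5, Z = (11.3, -0.938). AZ is perpendicular to ZS, so ZS runs at -74.3°; with |ZS| = 16.3, S = (15.7, -16.6). ∠ZSJ = 80.6° gives SJ at -174° from the x-axis; with |SJ| = 24.3, J = (-8.42, -19.3). ∠SJR = 134.0° gives JR at 140° from the x-axis; with |JR| = 10.9, R = (-16.8, -12.3). Then |ER| = |R − E| = 18.0.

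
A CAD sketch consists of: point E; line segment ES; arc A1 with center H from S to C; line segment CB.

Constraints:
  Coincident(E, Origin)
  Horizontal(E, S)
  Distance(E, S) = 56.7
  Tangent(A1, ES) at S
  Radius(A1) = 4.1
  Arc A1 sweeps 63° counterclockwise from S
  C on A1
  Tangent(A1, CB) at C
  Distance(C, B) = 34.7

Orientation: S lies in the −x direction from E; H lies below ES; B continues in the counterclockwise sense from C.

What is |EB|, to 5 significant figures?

83.015

On A1, S sits at bearing 90° from H; a 63° counterclockwise sweep puts C at bearing 153°, so C = H + 4.1·(cos 153°, sin 153°) = (-60.353, -2.2386). Since A1 is tangent to CB there, HC ⟂ CB, so CB runs along (−sin 153°, cos 153°); with |CB| = 34.7, B = (-76.107, -33.157). Then |EB| = |B − E| = 83.015.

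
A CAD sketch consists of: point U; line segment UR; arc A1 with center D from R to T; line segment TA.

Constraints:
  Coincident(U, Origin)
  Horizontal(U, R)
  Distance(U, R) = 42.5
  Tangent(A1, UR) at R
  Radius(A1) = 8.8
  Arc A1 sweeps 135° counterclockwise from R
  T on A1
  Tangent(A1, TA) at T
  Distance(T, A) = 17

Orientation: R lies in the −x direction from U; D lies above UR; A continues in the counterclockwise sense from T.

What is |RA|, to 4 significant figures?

27.66

U is at the origin; U and R share the same y with |UR| = 42.5 and R on the −x side, so R = (-42.50, 0.000). Since A1 is tangent to UR there, DR ⟂ UR, so D = R + (0, 8.8) = (-42.50, 8.800). On A1, R sits at bearing -90° from D; a 135° counterclockwise sweep puts T at bearing 45°, so T = D + 8.8·(cos 45°, sin 45°) = (-36.28, 15.02). Since A1 is tangent to TA there, DT ⟂ TA, so TA runs along (−sin 45°, cos 45°); with |TA| = 17.0, A = (-48.30, 27.04). Then |RA| = |A − R| = 27.66.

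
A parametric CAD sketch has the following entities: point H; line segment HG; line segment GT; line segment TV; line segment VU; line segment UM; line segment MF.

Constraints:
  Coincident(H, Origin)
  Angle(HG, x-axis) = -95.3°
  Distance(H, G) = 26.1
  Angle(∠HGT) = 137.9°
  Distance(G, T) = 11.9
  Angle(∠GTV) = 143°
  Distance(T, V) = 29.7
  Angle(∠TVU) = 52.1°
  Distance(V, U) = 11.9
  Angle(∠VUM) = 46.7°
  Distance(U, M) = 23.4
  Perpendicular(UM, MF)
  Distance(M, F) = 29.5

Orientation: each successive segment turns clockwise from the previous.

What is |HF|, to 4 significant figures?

80.62

∠VUM = 46.7° gives UM at -75.60° from the x-axis; with |UM| = 23.4, M = (-28.55, -49.55). The perpendicularity gives MF at right angles to UM, so MF runs at -165.6°; with |MF| = 29.5, F = (-57.12, -56.88). Then |HF| = |F − H| = 80.62.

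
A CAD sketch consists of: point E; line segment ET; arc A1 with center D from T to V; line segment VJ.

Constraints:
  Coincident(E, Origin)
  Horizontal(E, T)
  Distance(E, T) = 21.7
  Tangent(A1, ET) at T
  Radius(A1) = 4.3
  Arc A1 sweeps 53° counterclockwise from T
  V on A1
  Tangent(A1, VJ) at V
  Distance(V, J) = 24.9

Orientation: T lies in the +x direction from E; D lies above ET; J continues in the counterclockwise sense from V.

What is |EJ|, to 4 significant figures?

45.56

On A1, T sits at bearing -90° from D; a 53° counterclockwise sweep puts V at bearing -37°, so V = D + 4.3·(cos -37°, sin -37°) = (25.13, 1.712). Tangency of A1 to VJ means the radius DV is perpendicular to VJ, so VJ runs along (−sin -37°, cos -37°); with |VJ| = 24.9, J = (40.12, 21.60). Then |EJ| = |J − E| = 45.56.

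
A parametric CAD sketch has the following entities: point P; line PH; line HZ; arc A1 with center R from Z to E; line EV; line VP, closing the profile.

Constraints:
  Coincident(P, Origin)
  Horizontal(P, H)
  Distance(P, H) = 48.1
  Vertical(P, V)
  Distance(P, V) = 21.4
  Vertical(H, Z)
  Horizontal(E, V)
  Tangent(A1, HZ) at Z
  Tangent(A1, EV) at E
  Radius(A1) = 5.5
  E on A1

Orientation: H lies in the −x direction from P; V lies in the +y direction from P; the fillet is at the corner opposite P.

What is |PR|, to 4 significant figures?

45.47

P is at the origin; P and H share the same y with |PH| = 48.1 and H on the −x side, so H = (-48.10, 0.000). PV is vertical with |PV| = 21.4 and V on the +y side, so V = (0.000, 21.40). The virtual corner opposite P is at (-48.10, 21.40). Tangency of A1 to HZ means the radius RZ is perpendicular to HZ and the tangent condition forces RE to be normal to EV, with radius 5.5, so the center R sits 5.5 in from both sides at R = (-42.60, 15.90). Then |PR| = |R − P| = 45.47.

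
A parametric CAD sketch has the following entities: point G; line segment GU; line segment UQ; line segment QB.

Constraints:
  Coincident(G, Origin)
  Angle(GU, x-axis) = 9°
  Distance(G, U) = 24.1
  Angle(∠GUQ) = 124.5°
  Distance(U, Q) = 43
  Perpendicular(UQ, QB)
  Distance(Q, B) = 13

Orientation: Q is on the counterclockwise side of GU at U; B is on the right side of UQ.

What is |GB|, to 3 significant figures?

65.5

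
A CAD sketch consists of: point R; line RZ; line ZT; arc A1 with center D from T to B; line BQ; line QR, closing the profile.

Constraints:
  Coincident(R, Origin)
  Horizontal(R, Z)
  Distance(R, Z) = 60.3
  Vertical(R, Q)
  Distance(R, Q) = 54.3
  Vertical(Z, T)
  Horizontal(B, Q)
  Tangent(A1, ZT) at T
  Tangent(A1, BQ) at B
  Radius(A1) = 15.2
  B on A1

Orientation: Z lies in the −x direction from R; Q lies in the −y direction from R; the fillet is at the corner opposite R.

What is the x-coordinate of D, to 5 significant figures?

-45.100

R and Q share the same x with |RQ| = 54.3 and Q on the −y side, so Q = (0.0000, -54.300). The virtual corner opposite R is at (-60.300, -54.300). The tangent condition forces DT to be normal to ZT and tangency of A1 to BQ means the radius DB is perpendicular to BQ, with radius 15.2, so the center D sits 15.2 in from both sides at D = (-45.100, -39.100). So D.x = -45.100.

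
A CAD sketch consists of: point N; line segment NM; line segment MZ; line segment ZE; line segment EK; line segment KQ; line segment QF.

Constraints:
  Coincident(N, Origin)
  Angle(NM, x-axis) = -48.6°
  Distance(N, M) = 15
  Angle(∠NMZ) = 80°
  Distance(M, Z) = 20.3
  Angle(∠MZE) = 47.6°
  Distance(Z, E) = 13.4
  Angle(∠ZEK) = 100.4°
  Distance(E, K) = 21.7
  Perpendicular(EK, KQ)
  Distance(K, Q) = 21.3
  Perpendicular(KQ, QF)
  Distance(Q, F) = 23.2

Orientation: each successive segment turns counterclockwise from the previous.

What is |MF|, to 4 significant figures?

24.94

N is at the origin; NM runs at -48.6° with length 15.0, so M = (9.920, -11.25). ∠NMZ = 80.0° gives MZ at 51.40° from the x-axis; with |MZ| = 20.3, Z = (22.58, 4.613). ∠MZE = 47.6° gives ZE at -176.2° from the x-axis; with |ZE| = 13.4, E = (9.214, 3.725). ∠ZEK = 100.4° gives EK at -96.60° from the x-axis; with |EK| = 21.7, K = (6.720, -17.83). EK ⟂ KQ, so KQ runs at -6.600°; with |KQ| = 21.3, Q = (27.88, -20.28). The perpendicularity gives QF at right angles to KQ, so QF runs at 83.40°; with |QF| = 23.2, F = (30.55, 2.767). Then |MF| = |F − M| = 24.94.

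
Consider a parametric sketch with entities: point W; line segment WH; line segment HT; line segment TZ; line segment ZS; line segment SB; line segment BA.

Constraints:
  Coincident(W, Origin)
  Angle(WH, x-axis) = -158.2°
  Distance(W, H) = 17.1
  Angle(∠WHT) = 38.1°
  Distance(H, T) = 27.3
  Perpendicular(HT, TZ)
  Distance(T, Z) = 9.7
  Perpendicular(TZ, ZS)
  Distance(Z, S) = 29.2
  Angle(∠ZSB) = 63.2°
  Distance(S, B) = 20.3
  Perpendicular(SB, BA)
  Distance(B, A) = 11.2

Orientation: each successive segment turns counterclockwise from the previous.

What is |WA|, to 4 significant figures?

14.43

W is at the origin; WH runs at -158.2° with length 17.1, so H = (-15.88, -6.350). ∠WHT = 38.1° gives HT at -16.30° from the x-axis; with |HT| = 27.3, T = (10.33, -14.01). The perpendicularity gives TZ at right angles to HT, so TZ runs at 73.70°; with |TZ| = 9.7, Z = (13.05, -4.702). The perpendicularity gives ZS at right angles to TZ, so ZS runs at 163.7°; with |ZS| = 29.2, S = (-14.98, 3.493). ∠ZSB = 63.2° gives SB at -79.50° from the x-axis; with |SB| = 20.3, B = (-11.28, -16.47). The perpendicularity gives BA at right angles to SB, so BA runs at 10.50°; with |BA| = 11.2, A = (-0.2664, -14.43). Then |WA| = |A − W| = 14.43.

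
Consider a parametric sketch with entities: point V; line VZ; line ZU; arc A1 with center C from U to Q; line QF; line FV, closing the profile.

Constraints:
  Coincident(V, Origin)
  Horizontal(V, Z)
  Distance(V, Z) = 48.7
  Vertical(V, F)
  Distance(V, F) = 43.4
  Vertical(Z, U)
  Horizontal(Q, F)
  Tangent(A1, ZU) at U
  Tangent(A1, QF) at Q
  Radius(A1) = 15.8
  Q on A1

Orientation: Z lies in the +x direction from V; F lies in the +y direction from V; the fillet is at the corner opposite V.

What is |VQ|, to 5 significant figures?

54.461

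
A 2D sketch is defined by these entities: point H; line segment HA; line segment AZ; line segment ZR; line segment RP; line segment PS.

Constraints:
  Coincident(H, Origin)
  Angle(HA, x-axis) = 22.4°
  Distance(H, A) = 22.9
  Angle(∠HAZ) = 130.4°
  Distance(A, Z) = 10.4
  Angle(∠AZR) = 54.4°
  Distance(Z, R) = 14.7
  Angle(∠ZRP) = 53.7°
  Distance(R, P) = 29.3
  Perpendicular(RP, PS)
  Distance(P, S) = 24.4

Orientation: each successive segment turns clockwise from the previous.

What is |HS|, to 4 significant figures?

51.20

∠ZRP = 53.7° gives RP at 80.90° from the x-axis; with |RP| = 29.3, P = (21.98, 26.18). RP ⟂ PS, so PS runs at -9.100°; with |PS| = 24.4, S = (46.07, 22.33). Then |HS| = |S − H| = 51.20.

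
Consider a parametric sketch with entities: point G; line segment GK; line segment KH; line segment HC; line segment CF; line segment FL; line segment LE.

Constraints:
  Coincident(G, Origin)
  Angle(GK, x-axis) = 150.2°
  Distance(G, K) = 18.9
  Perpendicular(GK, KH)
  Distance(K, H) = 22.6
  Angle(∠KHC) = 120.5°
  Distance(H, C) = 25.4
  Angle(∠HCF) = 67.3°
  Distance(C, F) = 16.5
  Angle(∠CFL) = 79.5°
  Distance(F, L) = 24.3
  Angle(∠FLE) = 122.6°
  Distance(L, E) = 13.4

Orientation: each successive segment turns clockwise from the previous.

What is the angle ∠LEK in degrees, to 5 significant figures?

17.820°

G is at the origin; GK runs at 150.2° with length 18.9, so K = (-16.401, 9.3928). GK is perpendicular to KH, so KH runs at 60.200°; with |KH| = 22.6, H = (-5.1692, 29.004). ∠KHC = 120.5° gives HC at 0.70000° from the x-axis; with |HC| = 25.4, C = (20.229, 29.315). ∠HCF = 67.3° gives CF at -112.00° from the x-axis; with |CF| = 16.5, F = (14.048, 14.016). ∠CFL = 79.5° gives FL at 147.50° from the x-axis; with |FL| = 24.3, L = (-6.4465, 27.072). ∠FLE = 122.6° gives LE at 90.100° from the x-axis; with |LE| = 13.4, E = (-6.4699, 40.472). Then cos ∠LEK = EL·EK / (|EL||EK|), giving 17.820°.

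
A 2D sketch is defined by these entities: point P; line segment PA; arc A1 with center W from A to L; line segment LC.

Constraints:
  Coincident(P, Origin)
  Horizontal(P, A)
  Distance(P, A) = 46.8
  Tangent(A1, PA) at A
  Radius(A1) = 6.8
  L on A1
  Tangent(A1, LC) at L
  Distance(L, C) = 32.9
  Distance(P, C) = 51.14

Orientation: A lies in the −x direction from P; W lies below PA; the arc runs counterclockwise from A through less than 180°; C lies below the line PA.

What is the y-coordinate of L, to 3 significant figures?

-10.6

P is at the origin; P and A share the same y with |PA| = 46.8 and A on the −x side, so A = (-46.8, 0.00). A1 meets PA tangentially, so WA is at right angles to PA, so W = A + (0, -6.8) = (-46.8, -6.80). Since WL ⟂ LC (tangency), |WC| = √(6.8² + 32.9²) = 33.6 regardless of where L sits on A1. So C lies on both circle(P, 51.14) and circle(W, 33.6); the below-PA intersection is C = (-34.3, -38.0). L is the foot of the tangent from C: L = (-52.5, -10.6).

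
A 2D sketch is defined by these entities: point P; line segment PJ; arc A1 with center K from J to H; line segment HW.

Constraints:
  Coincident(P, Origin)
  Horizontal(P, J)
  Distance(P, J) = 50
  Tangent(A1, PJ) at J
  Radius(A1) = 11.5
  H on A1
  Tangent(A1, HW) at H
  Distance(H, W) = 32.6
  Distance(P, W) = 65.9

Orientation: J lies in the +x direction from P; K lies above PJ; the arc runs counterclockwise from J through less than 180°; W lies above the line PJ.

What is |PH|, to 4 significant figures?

62.63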